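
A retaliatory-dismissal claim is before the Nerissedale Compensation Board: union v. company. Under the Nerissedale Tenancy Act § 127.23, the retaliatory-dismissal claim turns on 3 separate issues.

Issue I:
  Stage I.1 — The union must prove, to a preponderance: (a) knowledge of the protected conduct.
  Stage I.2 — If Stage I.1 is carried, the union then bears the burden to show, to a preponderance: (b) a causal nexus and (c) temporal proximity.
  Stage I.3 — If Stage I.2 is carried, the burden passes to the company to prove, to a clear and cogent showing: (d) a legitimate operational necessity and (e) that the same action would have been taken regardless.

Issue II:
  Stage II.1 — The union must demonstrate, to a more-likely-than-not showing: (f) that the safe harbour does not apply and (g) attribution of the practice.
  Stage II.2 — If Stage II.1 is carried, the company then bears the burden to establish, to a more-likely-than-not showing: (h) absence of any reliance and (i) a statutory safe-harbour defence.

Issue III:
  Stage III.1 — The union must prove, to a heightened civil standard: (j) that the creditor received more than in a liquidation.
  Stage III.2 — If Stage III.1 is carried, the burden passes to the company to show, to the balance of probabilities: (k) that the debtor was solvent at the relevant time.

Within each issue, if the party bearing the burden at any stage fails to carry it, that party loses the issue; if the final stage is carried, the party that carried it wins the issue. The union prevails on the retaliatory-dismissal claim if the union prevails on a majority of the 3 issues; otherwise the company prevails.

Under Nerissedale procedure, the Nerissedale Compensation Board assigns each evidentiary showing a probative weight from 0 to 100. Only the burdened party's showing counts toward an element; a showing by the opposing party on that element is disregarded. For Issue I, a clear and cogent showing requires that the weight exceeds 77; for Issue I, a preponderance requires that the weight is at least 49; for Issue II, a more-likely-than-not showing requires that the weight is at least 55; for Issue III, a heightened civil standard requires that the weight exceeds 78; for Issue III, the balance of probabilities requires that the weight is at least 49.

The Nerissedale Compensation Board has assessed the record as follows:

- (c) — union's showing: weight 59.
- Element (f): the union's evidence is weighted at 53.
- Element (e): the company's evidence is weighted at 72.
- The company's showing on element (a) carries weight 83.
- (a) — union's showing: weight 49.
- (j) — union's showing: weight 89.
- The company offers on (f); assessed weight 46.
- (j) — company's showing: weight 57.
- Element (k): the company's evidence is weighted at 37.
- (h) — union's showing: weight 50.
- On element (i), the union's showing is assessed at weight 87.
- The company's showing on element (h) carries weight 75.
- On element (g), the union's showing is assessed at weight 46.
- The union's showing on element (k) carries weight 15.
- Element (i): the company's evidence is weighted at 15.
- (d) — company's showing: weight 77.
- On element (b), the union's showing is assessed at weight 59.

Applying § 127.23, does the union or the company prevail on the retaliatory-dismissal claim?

— Issue I —
At Stage I.1 the union must meet a preponderance (weight is at least 49): on (a) the weight is 49 (the company's 83 is given no effect), which does reach 49, so (a) meets the standard.
  Stage I.1 carried; the burden remains with the union.
At Stage I.2 the union must meet a preponderance (weight is at least 49): on (b) the weight is 59, which does reach 49, so (b) meets the standard; on (c) the weight is 59, which does reach 49, so (c) meets the standard.
  The union carries Stage I.2; the company now bears the burden.
At Stage I.3 the company must meet a clear and cogent showing (weight exceeds 77): on (d) the weight is 77, which does not exceed 77, so (d) does not meet the standard; on (e) the weight is 72, ≤ 77, so (e) does not meet the standard.
  Stage I.3 not carried; the company fails its burden.
The analysis ends at Stage I.3; the union prevails on this issue.
— Issue II —
At Stage II.1 the union must meet a more-likely-than-not showing (weight is at least 55): on (f) the weight is 53 (the company's 46 is given no effect), which does not reach 55, so (f) does not meet the standard; on (g) the weight is 46, < 55, so (g) does not meet the standard.
  Not every element is met, so the union fails to carry Stage II.1.
The analysis ends at Stage II.1; the company prevails on this issue.
— Issue III —
Stage III.1 — burden on union; standard: a heightened civil standard (weight exceeds 78).
    (j): 89 (company's 57 disregarded) > 78 [met]
  Stage III.1 carried; the burden shifts to the company.
Stage III.2 — burden on company; standard: the balance of probabilities (weight is at least 49).
    (k): 37 (union's 15 disregarded) < 49 [not met]
  Not every element is met, so the company fails to carry Stage III.2.
The analysis ends at Stage III.2; the union prevails on this issue.
Per-issue: Issue I → union; Issue II → company; Issue III → union. The union must prevail on a majority of issues; overall, the union prevails.

union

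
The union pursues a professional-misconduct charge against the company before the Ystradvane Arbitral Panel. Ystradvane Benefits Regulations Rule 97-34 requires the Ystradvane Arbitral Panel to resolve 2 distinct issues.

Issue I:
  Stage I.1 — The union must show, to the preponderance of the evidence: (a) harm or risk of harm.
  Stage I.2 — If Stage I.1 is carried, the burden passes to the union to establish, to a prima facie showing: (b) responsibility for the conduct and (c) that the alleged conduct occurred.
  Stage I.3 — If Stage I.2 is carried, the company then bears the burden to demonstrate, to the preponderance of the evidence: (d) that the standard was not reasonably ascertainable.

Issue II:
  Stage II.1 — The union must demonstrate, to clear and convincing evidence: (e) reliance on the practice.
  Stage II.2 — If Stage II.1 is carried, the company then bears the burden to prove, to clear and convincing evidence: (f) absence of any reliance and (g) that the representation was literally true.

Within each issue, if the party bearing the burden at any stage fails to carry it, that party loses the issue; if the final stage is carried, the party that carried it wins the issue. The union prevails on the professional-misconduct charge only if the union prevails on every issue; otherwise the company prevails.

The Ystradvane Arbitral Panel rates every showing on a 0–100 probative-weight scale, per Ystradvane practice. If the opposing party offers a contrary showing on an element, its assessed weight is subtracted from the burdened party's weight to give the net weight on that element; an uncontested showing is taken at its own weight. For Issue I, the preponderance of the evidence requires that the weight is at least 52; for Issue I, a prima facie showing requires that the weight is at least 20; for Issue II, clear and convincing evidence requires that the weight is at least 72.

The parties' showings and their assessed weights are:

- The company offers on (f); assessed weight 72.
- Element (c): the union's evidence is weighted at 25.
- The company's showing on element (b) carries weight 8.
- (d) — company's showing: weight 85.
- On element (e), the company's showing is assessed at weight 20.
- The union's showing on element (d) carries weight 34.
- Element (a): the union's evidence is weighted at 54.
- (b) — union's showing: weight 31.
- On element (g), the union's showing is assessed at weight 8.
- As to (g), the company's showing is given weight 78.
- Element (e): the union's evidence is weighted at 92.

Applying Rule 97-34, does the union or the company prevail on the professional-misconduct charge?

union

— Issue I —
At Stage I.1 the union must meet the preponderance of the evidence (weight is at least 52): on (a) the weight is 54, ≥ 52, so (a) meets the standard.
  Stage I.1 is satisfied; the union continues to bear the burden.
At Stage I.2 the union must meet a prima facie showing (weight is at least 20): on (b) the weight is 31 less the opposing 8 gives net 23, ≥ 20, so (b) meets the standard; on (c) the weight is 25, ≥ 20, so (c) meets the standard.
  Stage I.2 carried; the burden shifts to the company.
At Stage I.3 the company must meet the preponderance of the evidence (weight is at least 52): on (d) the weight is 85 less the opposing 34 gives net 51, < 52, so (d) does not meet the standard.
  Stage I.3 not carried; the company fails its burden.
So the union prevails on this issue.
— Issue II —
At Stage II.1 the union must meet clear and convincing evidence (weight is at least 72): on (e) the weight is 92 less the opposing 20 gives net 72, ≥ 72, so (e) meets the standard.
  All elements met. The burden passes to the company.
At Stage II.2 the company must meet clear and convincing evidence (weight is at least 72): on (f) the weight is 72, which does reach 72, so (f) meets the standard; on (g) the weight is 78 less the opposing 8 gives net 70, which does not reach 72, so (g) does not meet the standard.
  Stage II.2 not carried; the company fails its burden.
The analysis ends at Stage II.2; the union prevails on this issue.
Per-issue: Issue I → union; Issue II → union. The union must prevail on every issue; overall, the union prevails.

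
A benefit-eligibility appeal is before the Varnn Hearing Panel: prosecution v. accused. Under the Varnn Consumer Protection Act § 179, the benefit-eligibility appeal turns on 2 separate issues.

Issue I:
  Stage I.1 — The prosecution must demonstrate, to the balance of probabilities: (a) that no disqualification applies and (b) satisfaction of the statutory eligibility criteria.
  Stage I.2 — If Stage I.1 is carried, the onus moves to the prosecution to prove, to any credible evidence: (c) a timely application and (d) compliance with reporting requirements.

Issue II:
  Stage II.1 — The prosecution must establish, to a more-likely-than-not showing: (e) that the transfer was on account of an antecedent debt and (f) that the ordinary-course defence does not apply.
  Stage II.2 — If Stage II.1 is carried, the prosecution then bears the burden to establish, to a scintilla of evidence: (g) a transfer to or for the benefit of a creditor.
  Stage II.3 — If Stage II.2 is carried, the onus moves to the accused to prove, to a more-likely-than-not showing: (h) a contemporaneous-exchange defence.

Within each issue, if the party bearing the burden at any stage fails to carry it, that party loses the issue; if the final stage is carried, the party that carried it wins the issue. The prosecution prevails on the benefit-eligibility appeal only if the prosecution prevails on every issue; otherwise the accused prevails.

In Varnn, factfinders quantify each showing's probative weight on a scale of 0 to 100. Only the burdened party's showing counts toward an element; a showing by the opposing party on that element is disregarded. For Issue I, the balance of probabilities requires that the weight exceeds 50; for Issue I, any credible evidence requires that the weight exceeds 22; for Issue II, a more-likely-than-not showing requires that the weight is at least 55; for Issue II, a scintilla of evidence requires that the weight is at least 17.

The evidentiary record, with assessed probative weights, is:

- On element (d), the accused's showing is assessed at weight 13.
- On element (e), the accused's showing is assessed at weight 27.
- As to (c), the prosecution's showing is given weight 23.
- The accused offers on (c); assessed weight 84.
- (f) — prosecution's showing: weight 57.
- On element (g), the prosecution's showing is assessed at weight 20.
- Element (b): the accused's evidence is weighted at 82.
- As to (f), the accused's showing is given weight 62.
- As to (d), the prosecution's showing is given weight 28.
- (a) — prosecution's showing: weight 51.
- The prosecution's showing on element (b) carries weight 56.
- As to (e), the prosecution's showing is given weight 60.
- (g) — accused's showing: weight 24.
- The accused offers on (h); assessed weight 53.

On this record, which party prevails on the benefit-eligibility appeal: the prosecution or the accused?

prosecution

— Issue I —
At Stage I.1 the prosecution must meet the balance of probabilities (weight exceeds 50): on (a) the weight is 51, which does exceed 50, so (a) meets the standard; on (b) the weight is 56 (the accused's 82 is given no effect), > 50, so (b) meets the standard.
  Stage I.1 carried; the burden remains with the prosecution.
At Stage I.2 the prosecution must meet any credible evidence (weight exceeds 22): on (c) the weight is 23 (the accused's 84 is given no effect), > 22, so (c) meets the standard; on (d) the weight is 28 (the accused's 13 is given no effect), > 22, so (d) meets the standard.
  All elements met at the final stage.
With every stage satisfied, the prosecution prevails on this issue.
— Issue II —
At Stage II.1 the prosecution must meet a more-likely-than-not showing (weight is at least 55): on (e) the weight is 60 (the accused's 27 is given no effect), which does reach 55, so (e) meets the standard; on (f) the weight is 57 (the accused's 62 is given no effect), ≥ 55, so (f) meets the standard.
  Stage II.1 carried; the burden remains with the prosecution.
At Stage II.2 the prosecution must meet a scintilla of evidence (weight is at least 17): on (g) the weight is 20 (the accused's 24 is given no effect), ≥ 17, so (g) meets the standard.
  Stage II.2 carried; the burden shifts to the accused.
At Stage II.3 the accused must meet a more-likely-than-not showing (weight is at least 55): on (h) the weight is 53, < 55, so (h) does not meet the standard.
  Stage II.3 not carried; the accused fails its burden.
So the prosecution prevails on this issue.
Per-issue: Issue I → prosecution; Issue II → prosecution. The prosecution must prevail on every issue; overall, the prosecution prevails.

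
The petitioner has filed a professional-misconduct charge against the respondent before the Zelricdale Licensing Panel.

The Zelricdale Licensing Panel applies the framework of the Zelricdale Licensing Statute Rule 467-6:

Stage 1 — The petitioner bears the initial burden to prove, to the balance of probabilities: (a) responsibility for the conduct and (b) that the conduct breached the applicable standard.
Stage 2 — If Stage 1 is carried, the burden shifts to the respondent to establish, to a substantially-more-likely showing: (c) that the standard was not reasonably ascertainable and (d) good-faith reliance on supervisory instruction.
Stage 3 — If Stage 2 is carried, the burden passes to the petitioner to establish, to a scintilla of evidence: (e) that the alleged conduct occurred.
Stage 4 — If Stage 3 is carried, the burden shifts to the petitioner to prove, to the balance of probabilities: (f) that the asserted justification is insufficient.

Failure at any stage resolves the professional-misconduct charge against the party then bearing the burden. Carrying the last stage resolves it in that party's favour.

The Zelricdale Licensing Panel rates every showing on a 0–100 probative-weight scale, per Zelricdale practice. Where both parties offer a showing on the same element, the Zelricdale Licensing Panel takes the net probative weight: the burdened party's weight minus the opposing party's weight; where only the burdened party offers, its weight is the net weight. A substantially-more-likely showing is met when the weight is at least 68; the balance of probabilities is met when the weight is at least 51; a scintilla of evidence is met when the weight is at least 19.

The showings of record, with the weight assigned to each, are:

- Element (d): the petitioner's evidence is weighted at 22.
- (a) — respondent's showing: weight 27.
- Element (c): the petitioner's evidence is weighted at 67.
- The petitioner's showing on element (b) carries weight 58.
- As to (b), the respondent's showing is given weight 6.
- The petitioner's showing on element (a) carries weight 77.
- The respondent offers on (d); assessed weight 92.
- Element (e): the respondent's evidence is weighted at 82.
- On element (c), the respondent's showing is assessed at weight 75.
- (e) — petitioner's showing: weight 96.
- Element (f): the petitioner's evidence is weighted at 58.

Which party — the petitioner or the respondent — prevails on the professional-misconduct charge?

respondent

At Stage 1 the petitioner must meet the balance of probabilities (weight is at least 51): on (a) the weight is 77 less the opposing 27 gives net 50, < 51, so (a) does not meet the standard; on (b) the weight is 58 less the opposing 6 gives net 52, which does reach 51, so (b) meets the standard.
  The petitioner does not carry Stage 1.
The analysis ends at Stage 1; the respondent prevails.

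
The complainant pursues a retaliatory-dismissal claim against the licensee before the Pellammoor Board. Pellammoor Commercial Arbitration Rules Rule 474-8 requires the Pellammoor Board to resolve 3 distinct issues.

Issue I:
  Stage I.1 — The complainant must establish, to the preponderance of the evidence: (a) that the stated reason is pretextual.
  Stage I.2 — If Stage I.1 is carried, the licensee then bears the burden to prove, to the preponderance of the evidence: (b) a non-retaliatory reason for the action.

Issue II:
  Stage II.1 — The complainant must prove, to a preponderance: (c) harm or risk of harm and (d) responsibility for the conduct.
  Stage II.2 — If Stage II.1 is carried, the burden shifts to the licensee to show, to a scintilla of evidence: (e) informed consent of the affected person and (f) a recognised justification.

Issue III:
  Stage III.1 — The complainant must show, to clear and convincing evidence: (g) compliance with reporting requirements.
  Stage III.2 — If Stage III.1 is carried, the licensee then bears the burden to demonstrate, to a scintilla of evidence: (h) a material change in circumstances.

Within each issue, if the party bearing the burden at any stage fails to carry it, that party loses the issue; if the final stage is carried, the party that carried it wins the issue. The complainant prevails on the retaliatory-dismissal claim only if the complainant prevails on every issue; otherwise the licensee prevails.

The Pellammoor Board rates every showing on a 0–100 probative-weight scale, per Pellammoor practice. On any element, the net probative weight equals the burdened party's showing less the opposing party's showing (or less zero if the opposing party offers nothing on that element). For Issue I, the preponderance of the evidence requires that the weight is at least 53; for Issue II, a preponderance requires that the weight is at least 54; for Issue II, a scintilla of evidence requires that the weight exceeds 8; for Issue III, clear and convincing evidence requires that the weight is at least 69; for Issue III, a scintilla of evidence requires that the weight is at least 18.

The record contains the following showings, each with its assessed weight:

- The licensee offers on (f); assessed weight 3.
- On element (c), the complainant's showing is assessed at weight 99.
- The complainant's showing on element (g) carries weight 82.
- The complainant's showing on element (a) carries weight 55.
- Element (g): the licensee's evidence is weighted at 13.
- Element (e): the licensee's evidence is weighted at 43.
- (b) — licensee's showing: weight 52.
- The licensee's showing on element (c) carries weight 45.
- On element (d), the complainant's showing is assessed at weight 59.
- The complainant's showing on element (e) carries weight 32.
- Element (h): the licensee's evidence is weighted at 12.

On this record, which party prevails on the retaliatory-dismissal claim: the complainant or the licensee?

— Issue I —
Stage I.1 — burden on complainant; standard: the preponderance of the evidence (weight is at least 53).
    (a): 55 ≥ 53 [met]
  Stage I.1 is satisfied; the onus moves to the licensee.
Stage I.2 — burden on licensee; standard: the preponderance of the evidence (weight is at least 53).
    (b): 52 < 53 [not met]
  Not every element is met, so the licensee fails to carry Stage I.2.
The analysis ends at Stage I.2; the complainant prevails on this issue.
— Issue II —
Stage II.1 (complainant, a preponderance, weight is at least 54): (c) net 99−45=54 ≥ 54 — meets; (d) 59 ≥ 54 — meets.
  Stage II.1 carried; the burden shifts to the licensee.
Stage II.2 (licensee, a scintilla of evidence, weight exceeds 8): (e) net 43−32=11 > 8 — meets; (f) 3 ≤ 8 — fails.
  Not every element is met, so the licensee fails to carry Stage II.2.
The complainant prevails on this issue.
— Issue III —
Stage III.1 (complainant, clear and convincing evidence, weight is at least 69): (g) net 82−13=69 ≥ 69 — meets.
  The complainant carries Stage III.1; the licensee now bears the burden.
Stage III.2 (licensee, a scintilla of evidence, weight is at least 18): (h) 12 < 18 — fails.
  Not every element is met, so the licensee fails to carry Stage III.2.
So the complainant prevails on this issue.
Per-issue: Issue I → complainant; Issue II → complainant; Issue III → complainant. The complainant must prevail on every issue; overall, the complainant prevails.

complainant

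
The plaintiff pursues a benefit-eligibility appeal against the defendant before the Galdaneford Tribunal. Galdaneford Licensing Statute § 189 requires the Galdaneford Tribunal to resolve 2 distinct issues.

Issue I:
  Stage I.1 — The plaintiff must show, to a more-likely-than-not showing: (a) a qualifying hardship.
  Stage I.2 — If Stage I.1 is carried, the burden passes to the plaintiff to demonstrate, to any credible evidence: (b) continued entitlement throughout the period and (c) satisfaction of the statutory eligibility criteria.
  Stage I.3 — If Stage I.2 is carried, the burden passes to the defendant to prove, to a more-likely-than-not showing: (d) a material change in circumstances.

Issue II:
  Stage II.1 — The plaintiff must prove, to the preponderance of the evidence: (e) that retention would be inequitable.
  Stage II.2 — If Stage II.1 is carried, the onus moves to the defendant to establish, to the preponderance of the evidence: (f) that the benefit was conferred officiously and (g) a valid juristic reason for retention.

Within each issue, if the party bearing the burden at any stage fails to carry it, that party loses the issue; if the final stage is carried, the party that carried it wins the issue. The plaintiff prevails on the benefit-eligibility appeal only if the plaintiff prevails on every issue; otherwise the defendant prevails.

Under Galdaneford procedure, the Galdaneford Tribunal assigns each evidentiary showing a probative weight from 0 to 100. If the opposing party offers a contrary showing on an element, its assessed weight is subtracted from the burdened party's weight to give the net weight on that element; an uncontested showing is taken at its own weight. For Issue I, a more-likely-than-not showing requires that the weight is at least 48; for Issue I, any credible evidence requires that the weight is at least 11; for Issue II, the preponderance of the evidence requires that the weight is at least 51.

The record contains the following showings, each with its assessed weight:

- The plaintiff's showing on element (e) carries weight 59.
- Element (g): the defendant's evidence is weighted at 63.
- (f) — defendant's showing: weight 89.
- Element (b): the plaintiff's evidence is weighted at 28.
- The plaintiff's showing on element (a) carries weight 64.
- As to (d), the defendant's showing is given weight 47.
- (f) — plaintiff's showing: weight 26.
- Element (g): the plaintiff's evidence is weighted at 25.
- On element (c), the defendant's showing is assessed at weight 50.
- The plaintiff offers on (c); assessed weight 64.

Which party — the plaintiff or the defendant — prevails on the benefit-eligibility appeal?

plaintiff

— Issue I —
Stage I.1 (plaintiff, a more-likely-than-not showing, weight is at least 48): (a) 64 ≥ 48 — meets.
  Stage I.1 is satisfied; the plaintiff continues to bear the burden.
Stage I.2 (plaintiff, any credible evidence, weight is at least 11): (b) 28 ≥ 11 — meets; (c) net 64−50=14 ≥ 11 — meets.
  Stage I.2 carried; the burden shifts to the defendant.
Stage I.3 (defendant, a more-likely-than-not showing, weight is at least 48): (d) 47 < 48 — fails.
  Stage I.3 not carried; the defendant fails its burden.
The plaintiff prevails on this issue.
— Issue II —
At Stage II.1 the plaintiff must meet the preponderance of the evidence (weight is at least 51): on (e) the weight is 59, which does reach 51, so (e) meets the standard.
  The plaintiff carries Stage II.1; the defendant now bears the burden.
At Stage II.2 the defendant must meet the preponderance of the evidence (weight is at least 51): on (f) the weight is 89 less the opposing 26 gives net 63, ≥ 51, so (f) meets the standard; on (g) the weight is 63 less the opposing 25 gives net 38, < 51, so (g) does not meet the standard.
  The defendant does not carry Stage II.2.
The plaintiff prevails on this issue.
Per-issue: Issue I → plaintiff; Issue II → plaintiff. The plaintiff must prevail on every issue; overall, the plaintiff prevails.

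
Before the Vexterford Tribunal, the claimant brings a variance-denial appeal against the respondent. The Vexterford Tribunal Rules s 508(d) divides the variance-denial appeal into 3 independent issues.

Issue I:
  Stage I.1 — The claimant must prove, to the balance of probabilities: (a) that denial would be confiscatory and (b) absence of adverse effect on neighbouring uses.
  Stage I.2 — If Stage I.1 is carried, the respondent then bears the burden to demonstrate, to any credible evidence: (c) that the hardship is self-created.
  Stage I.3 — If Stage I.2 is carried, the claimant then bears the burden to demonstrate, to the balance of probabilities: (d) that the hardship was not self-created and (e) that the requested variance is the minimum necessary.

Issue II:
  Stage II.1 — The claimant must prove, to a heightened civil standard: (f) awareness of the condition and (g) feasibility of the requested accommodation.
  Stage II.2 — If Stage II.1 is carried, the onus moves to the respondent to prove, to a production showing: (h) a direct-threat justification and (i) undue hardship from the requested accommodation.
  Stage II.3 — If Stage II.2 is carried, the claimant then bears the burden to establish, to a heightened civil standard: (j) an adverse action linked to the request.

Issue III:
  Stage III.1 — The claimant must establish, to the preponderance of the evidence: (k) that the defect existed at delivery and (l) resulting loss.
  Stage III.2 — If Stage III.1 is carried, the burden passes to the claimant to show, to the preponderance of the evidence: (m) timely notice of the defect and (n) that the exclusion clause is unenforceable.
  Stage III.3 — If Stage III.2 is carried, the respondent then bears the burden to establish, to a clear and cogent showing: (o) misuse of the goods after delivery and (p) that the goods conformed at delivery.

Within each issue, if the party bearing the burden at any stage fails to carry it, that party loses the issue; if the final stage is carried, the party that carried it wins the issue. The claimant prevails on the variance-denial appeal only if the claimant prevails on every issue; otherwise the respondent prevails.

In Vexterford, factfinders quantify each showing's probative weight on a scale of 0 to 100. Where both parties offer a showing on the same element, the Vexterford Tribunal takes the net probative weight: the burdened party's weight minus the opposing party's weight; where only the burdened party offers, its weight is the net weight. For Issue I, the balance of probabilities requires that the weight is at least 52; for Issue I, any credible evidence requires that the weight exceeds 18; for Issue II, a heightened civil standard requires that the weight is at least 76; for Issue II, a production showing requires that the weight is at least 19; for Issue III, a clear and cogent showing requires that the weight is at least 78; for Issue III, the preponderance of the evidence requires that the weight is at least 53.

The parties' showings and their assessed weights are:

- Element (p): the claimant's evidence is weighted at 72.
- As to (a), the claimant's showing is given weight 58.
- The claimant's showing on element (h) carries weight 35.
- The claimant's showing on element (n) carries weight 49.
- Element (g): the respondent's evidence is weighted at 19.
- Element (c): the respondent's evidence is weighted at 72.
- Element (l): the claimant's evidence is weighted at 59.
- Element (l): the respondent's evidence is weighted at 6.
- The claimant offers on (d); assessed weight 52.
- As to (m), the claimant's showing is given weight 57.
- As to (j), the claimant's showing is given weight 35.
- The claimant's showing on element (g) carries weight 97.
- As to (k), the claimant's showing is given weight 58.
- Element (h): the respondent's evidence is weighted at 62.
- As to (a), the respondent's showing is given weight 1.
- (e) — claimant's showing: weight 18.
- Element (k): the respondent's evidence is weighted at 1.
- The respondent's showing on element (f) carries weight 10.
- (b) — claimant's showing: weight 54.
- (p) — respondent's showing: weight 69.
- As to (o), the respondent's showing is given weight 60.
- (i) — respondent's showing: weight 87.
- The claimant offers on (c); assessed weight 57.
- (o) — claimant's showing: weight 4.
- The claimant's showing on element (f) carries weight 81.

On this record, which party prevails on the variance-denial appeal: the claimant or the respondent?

— Issue I —
At Stage I.1 the claimant must meet the balance of probabilities (weight is at least 52): on (a) the weight is 58 less the opposing 1 gives net 57, which does reach 52, so (a) meets the standard; on (b) the weight is 54, ≥ 52, so (b) meets the standard.
  The claimant carries Stage I.1; the respondent now bears the burden.
At Stage I.2 the respondent must meet any credible evidence (weight exceeds 18): on (c) the weight is 72 less the opposing 57 gives net 15, ≤ 18, so (c) does not meet the standard.
  The respondent does not carry Stage I.2.
So the claimant prevails on this issue.
— Issue II —
Stage II.1 — burden on claimant; standard: a heightened civil standard (weight is at least 76).
    (f): 81 − 10 = 71 < 76 [not met]
    (g): 97 − 19 = 78 ≥ 76 [met]
  Stage II.1 not carried; the claimant fails its burden.
The respondent prevails on this issue.
— Issue III —
Stage III.1 — burden on claimant; standard: the preponderance of the evidence (weight is at least 53).
    (k): 58 − 1 = 57 ≥ 53 [met]
    (l): 59 − 6 = 53 ≥ 53 [met]
  Stage III.1 carried; the burden remains with the claimant.
Stage III.2 — burden on claimant; standard: the preponderance of the evidence (weight is at least 53).
    (m): 57 ≥ 53 [met]
    (n): 49 < 53 [not met]
  Stage III.2 not carried; the claimant fails its burden.
The analysis ends at Stage III.2; the respondent prevails on this issue.
Per-issue: Issue I → claimant; Issue II → respondent; Issue III → respondent. The claimant must prevail on every issue; overall, the respondent prevails.

respondent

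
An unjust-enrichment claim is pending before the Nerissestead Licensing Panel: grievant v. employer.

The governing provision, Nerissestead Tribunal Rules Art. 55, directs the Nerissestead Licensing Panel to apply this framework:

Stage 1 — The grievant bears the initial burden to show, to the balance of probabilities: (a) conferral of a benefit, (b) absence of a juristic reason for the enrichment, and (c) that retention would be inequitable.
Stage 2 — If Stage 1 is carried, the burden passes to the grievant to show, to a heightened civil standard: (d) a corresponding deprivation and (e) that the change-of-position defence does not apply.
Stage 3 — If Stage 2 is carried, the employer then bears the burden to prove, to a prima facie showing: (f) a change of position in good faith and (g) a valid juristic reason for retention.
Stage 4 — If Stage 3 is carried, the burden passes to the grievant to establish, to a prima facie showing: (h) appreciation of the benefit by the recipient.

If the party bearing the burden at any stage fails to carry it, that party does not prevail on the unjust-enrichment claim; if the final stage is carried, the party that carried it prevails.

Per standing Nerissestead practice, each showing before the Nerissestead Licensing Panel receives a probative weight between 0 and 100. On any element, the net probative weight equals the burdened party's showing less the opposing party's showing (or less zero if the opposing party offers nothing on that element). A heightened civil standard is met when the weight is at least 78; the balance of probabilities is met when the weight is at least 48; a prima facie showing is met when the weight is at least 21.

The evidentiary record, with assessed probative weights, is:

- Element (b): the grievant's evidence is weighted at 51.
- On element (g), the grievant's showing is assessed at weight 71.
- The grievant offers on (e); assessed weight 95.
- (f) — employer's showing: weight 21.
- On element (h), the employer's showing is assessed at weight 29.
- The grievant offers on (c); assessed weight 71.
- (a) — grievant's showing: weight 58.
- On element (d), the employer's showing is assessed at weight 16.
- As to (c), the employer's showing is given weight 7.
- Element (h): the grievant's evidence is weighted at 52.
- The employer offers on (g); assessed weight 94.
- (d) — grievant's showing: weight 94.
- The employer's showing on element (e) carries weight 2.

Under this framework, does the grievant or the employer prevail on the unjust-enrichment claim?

At Stage 1 the grievant must meet the balance of probabilities (weight is at least 48): on (a) the weight is 58, which does reach 48, so (a) meets the standard; on (b) the weight is 51, ≥ 48, so (b) meets the standard; on (c) the weight is 71 less the opposing 7 gives net 64, which does reach 48, so (c) meets the standard.
  Stage 1 carried; the burden remains with the grievant.
At Stage 2 the grievant must meet a heightened civil standard (weight is at least 78): on (d) the weight is 94 less the opposing 16 gives net 78, ≥ 78, so (d) meets the standard; on (e) the weight is 95 less the opposing 2 gives net 93, which does reach 78, so (e) meets the standard.
  The grievant carries Stage 2; the employer now bears the burden.
At Stage 3 the employer must meet a prima facie showing (weight is at least 21): on (f) the weight is 21, ≥ 21, so (f) meets the standard; on (g) the weight is 94 less the opposing 71 gives net 23, ≥ 21, so (g) meets the standard.
  Stage 3 carried; the burden shifts to the grievant.
At Stage 4 the grievant must meet a prima facie showing (weight is at least 21): on (h) the weight is 52 less the opposing 29 gives net 23, which does reach 21, so (h) meets the standard.
  The grievant carries the last stage.
All stages carried — the grievant prevails.

grievant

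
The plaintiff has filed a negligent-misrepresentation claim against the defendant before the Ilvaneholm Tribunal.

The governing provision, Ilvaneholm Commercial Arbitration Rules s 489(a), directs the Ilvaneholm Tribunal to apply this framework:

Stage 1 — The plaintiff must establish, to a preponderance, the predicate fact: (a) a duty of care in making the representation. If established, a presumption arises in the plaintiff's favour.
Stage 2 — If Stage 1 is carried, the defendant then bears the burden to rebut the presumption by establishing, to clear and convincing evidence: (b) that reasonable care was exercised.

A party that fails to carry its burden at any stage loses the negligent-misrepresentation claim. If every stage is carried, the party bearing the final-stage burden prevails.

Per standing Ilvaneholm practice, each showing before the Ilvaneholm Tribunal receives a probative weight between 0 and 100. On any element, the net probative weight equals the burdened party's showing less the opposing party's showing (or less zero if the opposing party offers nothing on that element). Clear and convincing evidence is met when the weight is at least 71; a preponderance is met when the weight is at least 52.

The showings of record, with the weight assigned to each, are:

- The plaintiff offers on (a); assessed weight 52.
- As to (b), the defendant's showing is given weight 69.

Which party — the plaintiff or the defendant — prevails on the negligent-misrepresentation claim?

Stage 1 (plaintiff, a preponderance, weight is at least 52): (a) 52 ≥ 52 — meets.
  Stage 1 is satisfied; the onus moves to the defendant.
Stage 2 (defendant, clear and convincing evidence, weight is at least 71): (b) 69 < 71 — fails.
  Not every element is met, so the defendant fails to carry Stage 2.
The analysis ends at Stage 2; the plaintiff prevails.

plaintiff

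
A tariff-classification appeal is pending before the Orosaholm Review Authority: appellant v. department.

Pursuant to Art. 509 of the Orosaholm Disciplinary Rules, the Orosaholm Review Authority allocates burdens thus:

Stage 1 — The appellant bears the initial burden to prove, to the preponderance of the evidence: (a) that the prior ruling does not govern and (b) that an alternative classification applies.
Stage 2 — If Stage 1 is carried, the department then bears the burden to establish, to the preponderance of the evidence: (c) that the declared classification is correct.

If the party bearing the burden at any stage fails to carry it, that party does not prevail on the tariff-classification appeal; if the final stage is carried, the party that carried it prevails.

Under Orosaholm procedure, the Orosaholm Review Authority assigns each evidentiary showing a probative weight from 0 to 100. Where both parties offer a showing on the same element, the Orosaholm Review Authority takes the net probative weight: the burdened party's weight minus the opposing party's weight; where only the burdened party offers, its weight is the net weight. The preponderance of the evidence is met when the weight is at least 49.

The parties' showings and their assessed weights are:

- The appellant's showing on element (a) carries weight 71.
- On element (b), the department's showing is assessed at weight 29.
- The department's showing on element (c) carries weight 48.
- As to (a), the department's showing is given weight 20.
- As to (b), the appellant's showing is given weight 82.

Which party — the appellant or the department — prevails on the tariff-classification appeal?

appellant

Stage 1 (appellant, the preponderance of the evidence, weight is at least 49): (a) net 71−20=51 ≥ 49 — meets; (b) net 82−29=53 ≥ 49 — meets.
  All elements met. The burden passes to the department.
Stage 2 (department, the preponderance of the evidence, weight is at least 49): (c) 48 < 49 — fails.
  Stage 2 not carried; the department fails its burden.
So the appellant prevails.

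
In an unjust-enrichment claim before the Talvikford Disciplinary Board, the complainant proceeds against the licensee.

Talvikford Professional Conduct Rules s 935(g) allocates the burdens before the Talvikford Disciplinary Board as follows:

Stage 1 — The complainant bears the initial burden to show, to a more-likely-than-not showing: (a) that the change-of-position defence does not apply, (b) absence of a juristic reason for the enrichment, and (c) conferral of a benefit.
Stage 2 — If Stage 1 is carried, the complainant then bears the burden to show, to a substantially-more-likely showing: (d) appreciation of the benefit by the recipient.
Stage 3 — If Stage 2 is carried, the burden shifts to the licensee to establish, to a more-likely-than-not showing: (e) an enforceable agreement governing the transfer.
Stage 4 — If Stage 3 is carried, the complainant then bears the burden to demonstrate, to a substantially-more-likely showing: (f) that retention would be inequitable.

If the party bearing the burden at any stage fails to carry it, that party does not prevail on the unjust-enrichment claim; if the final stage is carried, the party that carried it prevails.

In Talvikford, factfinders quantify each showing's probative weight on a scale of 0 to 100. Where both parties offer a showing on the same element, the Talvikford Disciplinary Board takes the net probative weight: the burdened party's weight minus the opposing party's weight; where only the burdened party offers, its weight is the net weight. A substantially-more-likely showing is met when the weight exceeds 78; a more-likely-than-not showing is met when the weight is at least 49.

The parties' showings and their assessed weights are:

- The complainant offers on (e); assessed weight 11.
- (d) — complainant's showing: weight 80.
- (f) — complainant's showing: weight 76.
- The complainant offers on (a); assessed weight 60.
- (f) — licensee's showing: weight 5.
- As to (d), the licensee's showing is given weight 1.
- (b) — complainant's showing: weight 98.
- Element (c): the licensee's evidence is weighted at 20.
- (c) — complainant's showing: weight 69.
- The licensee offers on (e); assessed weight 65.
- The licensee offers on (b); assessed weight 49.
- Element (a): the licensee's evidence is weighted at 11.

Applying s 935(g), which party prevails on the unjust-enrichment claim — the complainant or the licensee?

Stage 1 — burden on complainant; standard: a more-likely-than-not showing (weight is at least 49).
    (a): 60 − 11 = 49 ≥ 49 [met]
    (b): 98 − 49 = 49 ≥ 49 [met]
    (c): 69 − 20 = 49 ≥ 49 [met]
  Stage 1 is satisfied; the complainant continues to bear the burden.
Stage 2 — burden on complainant; standard: a substantially-more-likely showing (weight exceeds 78).
    (d): 80 − 1 = 79 > 78 [met]
  Stage 2 carried; the burden shifts to the licensee.
Stage 3 — burden on licensee; standard: a more-likely-than-not showing (weight is at least 49).
    (e): 65 − 11 = 54 ≥ 49 [met]
  Stage 3 carried; the burden shifts to the complainant.
Stage 4 — burden on complainant; standard: a substantially-more-likely showing (weight exceeds 78).
    (f): 76 − 5 = 71 ≤ 78 [not met]
  Not every element is met, so the complainant fails to carry Stage 4.
The analysis ends at Stage 4; the licensee prevails.

licensee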